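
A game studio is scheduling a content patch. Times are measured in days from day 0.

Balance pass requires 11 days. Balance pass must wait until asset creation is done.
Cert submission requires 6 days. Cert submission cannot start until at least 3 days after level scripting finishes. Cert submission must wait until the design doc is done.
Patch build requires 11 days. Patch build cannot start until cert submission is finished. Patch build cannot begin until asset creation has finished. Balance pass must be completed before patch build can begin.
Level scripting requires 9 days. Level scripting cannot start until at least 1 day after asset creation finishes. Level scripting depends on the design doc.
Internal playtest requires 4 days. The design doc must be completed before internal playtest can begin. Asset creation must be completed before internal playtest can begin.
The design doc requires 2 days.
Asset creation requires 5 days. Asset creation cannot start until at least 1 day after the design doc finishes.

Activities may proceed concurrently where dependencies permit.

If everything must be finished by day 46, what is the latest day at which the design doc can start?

Patch build must finish by day 46; it takes 11 days, so it must start by 46 − 11 = day 35.
Since patch build (must start by day 35) depends on it, cert submission must finish by day 35. Backing off its 6-day duration gives a latest start of day 29.
Level scripting must finish before cert submission (must start by day 29, minus 3-day gap → day 26). With a 9-day duration, level scripting must start by 26 − 9 = day 17.
To finish by day 46, internal playtest (duration 4) must start no later than day 42.
Balance pass has to be done before patch build (must start by day 35). That means finishing by day 35, i.e. starting by 35 − 11 = day 24.
Asset creation must finish in time for level scripting (must start by day 17, minus 1-day gap → day 16); internal playtest (must start by day 42); balance pass (must start by day 24); patch build (must start by day 35). The tightest is day 16, so asset creation must start by 16 − 5 = day 11.
The design doc has several dependents: asset creation (must start by day 11, minus 1-day gap → day 10); level scripting (must start by day 17); internal playtest (must start by day 42); cert submission (must start by day 29). The earliest of those limits is day 10, so the design doc must start by 10 − 2 = day 8.

8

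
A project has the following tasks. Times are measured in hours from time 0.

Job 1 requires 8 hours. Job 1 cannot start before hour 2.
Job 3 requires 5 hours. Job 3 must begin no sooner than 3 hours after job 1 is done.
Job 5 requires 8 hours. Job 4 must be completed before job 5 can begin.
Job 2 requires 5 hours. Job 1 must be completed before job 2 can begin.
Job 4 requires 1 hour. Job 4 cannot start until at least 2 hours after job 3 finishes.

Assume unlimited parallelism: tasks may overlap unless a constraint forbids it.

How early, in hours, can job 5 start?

Job 1 waits on its own release at hour 2, so it starts at hour 2 and finishes at 2 + 8 = hour 10.
After job 1 (finishes hour 10, plus 3-hour gap → hour 13), job 3 can start at hour 13 and finishes at hour 18.
Job 4 waits on job 3 (finishes hour 18, plus 2-hour gap → hour 20), so it starts at hour 20 and finishes at 20 + 1 = hour 21.
Job 5 waits on job 4 (finishes hour 21), so the earliest it can start is hour 21.

21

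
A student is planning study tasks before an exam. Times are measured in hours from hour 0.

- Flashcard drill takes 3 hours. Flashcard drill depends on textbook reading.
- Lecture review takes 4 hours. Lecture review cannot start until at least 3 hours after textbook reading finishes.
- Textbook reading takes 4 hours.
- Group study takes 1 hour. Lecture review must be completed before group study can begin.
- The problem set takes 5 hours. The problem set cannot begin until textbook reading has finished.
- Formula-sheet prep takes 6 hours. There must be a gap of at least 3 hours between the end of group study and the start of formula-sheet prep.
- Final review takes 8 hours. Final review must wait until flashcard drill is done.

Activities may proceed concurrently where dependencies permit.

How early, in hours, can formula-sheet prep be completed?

Textbook reading can start immediately at hour 0; it finishes at hour 4.
Lecture review cannot begin until textbook reading (finishes hour 4, plus 3-hour gap → hour 7). It runs from hour 7 to 7 + 4 = hour 11.
After lecture review (finishes hour 11), group study can start at hour 11 and finishes at hour 12.
Formula-sheet prep cannot begin until group study (finishes hour 12, plus 3-hour gap → hour 15). It runs from hour 15 to 15 + 6 = hour 21.

21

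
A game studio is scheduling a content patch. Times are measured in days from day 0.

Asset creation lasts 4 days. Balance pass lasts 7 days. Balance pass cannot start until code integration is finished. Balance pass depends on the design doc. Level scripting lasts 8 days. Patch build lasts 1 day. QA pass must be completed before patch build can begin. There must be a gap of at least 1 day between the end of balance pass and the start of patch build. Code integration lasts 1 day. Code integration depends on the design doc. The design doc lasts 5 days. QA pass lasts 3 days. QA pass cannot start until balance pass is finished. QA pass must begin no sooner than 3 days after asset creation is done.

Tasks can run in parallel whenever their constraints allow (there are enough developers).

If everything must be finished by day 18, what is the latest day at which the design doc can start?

Nothing follows patch build; the deadline of day 18 is its only limit. It must start by 18 − 1 = day 17.
QA pass feeds into patch build (must start by day 17); so QA pass must finish by day 17 and therefore start by day 14.
Balance pass has several dependents: QA pass (must start by day 14); patch build (must start by day 17, minus 1-day gap → day 16). The earliest of those limits is day 14, so balance pass must start by 14 − 7 = day 7.
Code integration feeds into balance pass (must start by day 7); so code integration must finish by day 7 and therefore start by day 6.
The design doc has several dependents: code integration (must start by day 6); balance pass (must start by day 7). The earliest of those limits is day 6, so the design doc must start by 6 − 5 = day 1.

1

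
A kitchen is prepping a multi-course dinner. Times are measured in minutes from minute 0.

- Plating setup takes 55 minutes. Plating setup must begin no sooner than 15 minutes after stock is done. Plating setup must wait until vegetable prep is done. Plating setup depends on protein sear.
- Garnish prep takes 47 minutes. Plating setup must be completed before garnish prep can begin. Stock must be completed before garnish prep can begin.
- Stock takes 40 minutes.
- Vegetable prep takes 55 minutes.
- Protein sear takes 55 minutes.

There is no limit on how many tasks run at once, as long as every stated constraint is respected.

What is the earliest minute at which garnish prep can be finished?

Vegetable prep has no prerequisites, so it starts at minute 0 and finishes at minute 55.
Protein sear can start immediately at minute 0; it finishes at minute 55.
Stock has no prerequisites, so it starts at minute 0 and finishes at minute 40.
Plating setup cannot start until stock (finishes minute 40, plus 15-minute gap → minute 55); vegetable prep (finishes minute 55); protein sear (finishes minute 55). The controlling bound is minute 55, so plating setup finishes at 55 + 55 = minute 110.
Garnish prep has to wait for plating setup (finishes minute 110); stock (finishes minute 40). The latest of these is minute 110, so garnish prep runs minute 110 to 110 + 47 = minute 157.

157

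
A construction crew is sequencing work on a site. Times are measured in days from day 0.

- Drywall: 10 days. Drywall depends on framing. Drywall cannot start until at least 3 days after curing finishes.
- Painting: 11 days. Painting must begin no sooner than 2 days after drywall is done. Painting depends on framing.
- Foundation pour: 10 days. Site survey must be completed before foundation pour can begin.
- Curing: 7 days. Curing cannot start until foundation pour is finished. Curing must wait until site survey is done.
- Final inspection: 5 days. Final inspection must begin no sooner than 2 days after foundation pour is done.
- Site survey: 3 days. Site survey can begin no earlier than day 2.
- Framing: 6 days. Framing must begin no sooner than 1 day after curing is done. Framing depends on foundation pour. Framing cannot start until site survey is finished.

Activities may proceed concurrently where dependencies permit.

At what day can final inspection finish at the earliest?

22

After its own release at day 2, site survey can start at day 2 and finishes at day 5.
Foundation pour waits on site survey (finishes day 5), so it starts at day 5 and finishes at 5 + 10 = day 15.
Final inspection waits on foundation pour (finishes day 15, plus 2-day gap → day 17), so it starts at day 17 and finishes at 17 + 5 = day 22.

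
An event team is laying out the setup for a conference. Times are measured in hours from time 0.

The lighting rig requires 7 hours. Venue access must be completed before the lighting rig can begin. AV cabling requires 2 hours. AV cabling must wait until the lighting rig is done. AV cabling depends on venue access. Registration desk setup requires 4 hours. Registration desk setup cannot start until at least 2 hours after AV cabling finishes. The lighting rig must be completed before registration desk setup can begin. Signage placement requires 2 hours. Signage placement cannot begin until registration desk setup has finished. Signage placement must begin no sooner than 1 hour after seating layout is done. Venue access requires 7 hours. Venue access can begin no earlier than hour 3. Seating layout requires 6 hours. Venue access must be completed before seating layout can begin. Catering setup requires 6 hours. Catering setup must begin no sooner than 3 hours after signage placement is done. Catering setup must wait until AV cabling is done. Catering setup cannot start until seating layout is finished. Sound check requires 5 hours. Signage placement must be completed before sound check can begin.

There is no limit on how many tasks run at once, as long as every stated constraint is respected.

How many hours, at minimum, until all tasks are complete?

36

Venue access waits on its own release at hour 3, so it starts at hour 3 and finishes at 3 + 7 = hour 10.
Seating layout waits on venue access (finishes hour 10), so it starts at hour 10 and finishes at 10 + 6 = hour 16.
The lighting rig cannot begin until venue access (finishes hour 10). It runs from hour 10 to 10 + 7 = hour 17.
AV cabling has to wait for the lighting rig (finishes hour 17); venue access (finishes hour 10). The latest of these is hour 17, so AV cabling runs hour 17 to 17 + 2 = hour 19.
Registration desk setup cannot start until AV cabling (finishes hour 19, plus 2-hour gap → hour 21); the lighting rig (finishes hour 17). The controlling bound is hour 21, so registration desk setup finishes at 21 + 4 = hour 25.
Signage placement cannot start until registration desk setup (finishes hour 25); seating layout (finishes hour 16, plus 1-hour gap → hour 17). The controlling bound is hour 25, so signage placement finishes at 25 + 2 = hour 27.
Sound check cannot begin until signage placement (finishes hour 27). It runs from hour 27 to 27 + 5 = hour 32.
Catering setup needs all of signage placement (finishes hour 27, plus 3-hour gap → hour 30); AV cabling (finishes hour 19); seating layout (finishes hour 16). That puts its earliest start at hour 30; it finishes at 30 + 6 = hour 36.
All tasks are finished once the last one completes. Finish times: Venue access at 10, The lighting rig at 17, AV cabling at 19, Seating layout at 16, Registration desk setup at 25, Signage placement at 27, Catering setup at 36, Sound check at 32. The latest is hour 36.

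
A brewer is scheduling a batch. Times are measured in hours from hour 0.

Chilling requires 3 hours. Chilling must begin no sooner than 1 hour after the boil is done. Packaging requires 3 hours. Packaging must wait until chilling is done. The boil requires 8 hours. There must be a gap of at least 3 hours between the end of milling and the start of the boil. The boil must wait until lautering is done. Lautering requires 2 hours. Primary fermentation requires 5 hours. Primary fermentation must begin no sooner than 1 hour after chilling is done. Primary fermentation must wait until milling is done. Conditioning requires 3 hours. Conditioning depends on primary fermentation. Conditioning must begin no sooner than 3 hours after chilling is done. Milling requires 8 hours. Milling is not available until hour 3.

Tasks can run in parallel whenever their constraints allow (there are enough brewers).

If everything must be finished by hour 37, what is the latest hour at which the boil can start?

Nothing follows conditioning; the deadline of hour 37 is its only limit. It must start by 37 − 3 = hour 34.
Primary fermentation feeds into conditioning (must start by hour 34); so primary fermentation must finish by hour 34 and therefore start by hour 29.
Packaging must finish by hour 37; it takes 3 hours, so it must start by 37 − 3 = hour 34.
Chilling must finish in time for primary fermentation (must start by hour 29, minus 1-hour gap → hour 28); conditioning (must start by hour 34, minus 3-hour gap → hour 31); packaging (must start by hour 34). The tightest is hour 28, so chilling must start by 28 − 3 = hour 25.
The boil feeds into chilling (must start by hour 25, minus 1-hour gap → hour 24); so the boil must finish by hour 24 and therefore start by hour 16.

16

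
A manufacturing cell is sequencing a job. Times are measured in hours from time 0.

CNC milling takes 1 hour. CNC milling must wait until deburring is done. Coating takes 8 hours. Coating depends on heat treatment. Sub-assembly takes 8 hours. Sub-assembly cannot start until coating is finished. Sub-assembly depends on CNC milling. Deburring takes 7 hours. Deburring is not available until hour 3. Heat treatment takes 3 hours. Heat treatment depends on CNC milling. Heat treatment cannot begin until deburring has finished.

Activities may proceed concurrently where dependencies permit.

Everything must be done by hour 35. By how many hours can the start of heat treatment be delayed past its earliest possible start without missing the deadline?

5

Deburring waits on its own release at hour 3, so it starts at hour 3 and finishes at 3 + 7 = hour 10.
CNC milling waits on deburring (finishes hour 10), so it starts at hour 10 and finishes at 10 + 1 = hour 11.
Heat treatment has to wait for CNC milling (finishes hour 11); deburring (finishes hour 10). The latest of these is hour 11, so heat treatment runs hour 11 to 11 + 3 = hour 14.

Working backward from the deadline:
Sub-assembly has no dependents, so it just needs to finish by hour 35. Starting by 35 − 8 = hour 27 achieves that.
Coating feeds into sub-assembly (must start by hour 27); so coating must finish by hour 27 and therefore start by hour 19.
Heat treatment has to be done before coating (must start by hour 19). That means finishing by hour 19, i.e. starting by 19 − 3 = hour 16.
So heat treatment can start as early as hour 11 and as late as hour 16, giving 16 − 11 = 5 hours of slack.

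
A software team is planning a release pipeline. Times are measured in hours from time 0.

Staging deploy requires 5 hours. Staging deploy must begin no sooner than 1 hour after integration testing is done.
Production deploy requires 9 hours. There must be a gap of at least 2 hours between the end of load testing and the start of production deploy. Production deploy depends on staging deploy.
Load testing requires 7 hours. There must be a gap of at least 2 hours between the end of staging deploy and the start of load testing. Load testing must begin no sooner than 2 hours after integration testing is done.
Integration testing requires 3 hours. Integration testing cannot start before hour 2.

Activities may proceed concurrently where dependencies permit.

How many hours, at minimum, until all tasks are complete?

31

Integration testing waits on its own release at hour 2, so it starts at hour 2 and finishes at 2 + 3 = hour 5.
After integration testing (finishes hour 5, plus 1-hour gap → hour 6), staging deploy can start at hour 6 and finishes at hour 11.
Load testing has to wait for staging deploy (finishes hour 11, plus 2-hour gap → hour 13); integration testing (finishes hour 5, plus 2-hour gap → hour 7). The latest of these is hour 13, so load testing runs hour 13 to 13 + 7 = hour 20.
Production deploy cannot start until load testing (finishes hour 20, plus 2-hour gap → hour 22); staging deploy (finishes hour 11). The controlling bound is hour 22, so production deploy finishes at 22 + 9 = hour 31.
All tasks are finished once the last one completes. Finish times: Integration testing at 5, Staging deploy at 11, Load testing at 20, Production deploy at 31. The latest is hour 31.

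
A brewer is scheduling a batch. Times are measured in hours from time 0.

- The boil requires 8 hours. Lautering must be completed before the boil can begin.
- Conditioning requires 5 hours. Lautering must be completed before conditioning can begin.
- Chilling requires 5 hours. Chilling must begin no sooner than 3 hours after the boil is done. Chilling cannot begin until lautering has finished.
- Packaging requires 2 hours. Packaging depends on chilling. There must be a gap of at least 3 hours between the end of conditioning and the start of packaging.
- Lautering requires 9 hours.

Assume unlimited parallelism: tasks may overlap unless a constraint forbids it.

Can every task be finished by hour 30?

Lautering has no prerequisites, so it starts at hour 0 and finishes at hour 9.
Conditioning waits on lautering (finishes hour 9), so it starts at hour 9 and finishes at 9 + 5 = hour 14.
The boil waits on lautering (finishes hour 9), so it starts at hour 9 and finishes at 9 + 8 = hour 17.
Chilling has to wait for the boil (finishes hour 17, plus 3-hour gap → hour 20); lautering (finishes hour 9). The latest of these is hour 20, so chilling runs hour 20 to 20 + 5 = hour 25.
For packaging: chilling (finishes hour 25); conditioning (finishes hour 14, plus 3-hour gap → hour 17). Taking the maximum gives a start of hour 25, and it finishes at 25 + 2 = hour 27.
Every task is finished by hour 27, which is no later than the deadline of 30, so the schedule is feasible.

Yes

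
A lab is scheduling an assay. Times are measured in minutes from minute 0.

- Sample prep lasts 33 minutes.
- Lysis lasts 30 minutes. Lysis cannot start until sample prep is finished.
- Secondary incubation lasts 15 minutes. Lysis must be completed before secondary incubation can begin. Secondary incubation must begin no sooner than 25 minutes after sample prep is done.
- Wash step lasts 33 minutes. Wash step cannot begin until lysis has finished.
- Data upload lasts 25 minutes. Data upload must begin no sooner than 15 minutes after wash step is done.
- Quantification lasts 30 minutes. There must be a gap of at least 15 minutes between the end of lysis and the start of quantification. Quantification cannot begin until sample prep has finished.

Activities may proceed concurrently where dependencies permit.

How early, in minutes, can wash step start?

Sample prep can start immediately at minute 0; it finishes at minute 33.
After sample prep (finishes minute 33), lysis can start at minute 33 and finishes at minute 63.
Wash step waits on lysis (finishes minute 63), so the earliest it can start is minute 63.

63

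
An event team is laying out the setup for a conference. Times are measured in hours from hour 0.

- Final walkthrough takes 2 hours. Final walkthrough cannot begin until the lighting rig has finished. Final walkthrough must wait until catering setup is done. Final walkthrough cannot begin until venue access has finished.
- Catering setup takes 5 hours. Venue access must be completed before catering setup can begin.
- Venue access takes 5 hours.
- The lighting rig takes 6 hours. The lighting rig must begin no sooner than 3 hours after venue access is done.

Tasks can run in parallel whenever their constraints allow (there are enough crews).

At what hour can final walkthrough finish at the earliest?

16

Venue access has no prerequisites, so it starts at hour 0 and finishes at hour 5.
Catering setup waits on venue access (finishes hour 5), so it starts at hour 5 and finishes at 5 + 5 = hour 10.
The lighting rig waits on venue access (finishes hour 5, plus 3-hour gap → hour 8), so it starts at hour 8 and finishes at 8 + 6 = hour 14.
For final walkthrough: the lighting rig (finishes hour 14); catering setup (finishes hour 10); venue access (finishes hour 5). Taking the maximum gives a start of hour 14, and it finishes at 14 + 2 = hour 16.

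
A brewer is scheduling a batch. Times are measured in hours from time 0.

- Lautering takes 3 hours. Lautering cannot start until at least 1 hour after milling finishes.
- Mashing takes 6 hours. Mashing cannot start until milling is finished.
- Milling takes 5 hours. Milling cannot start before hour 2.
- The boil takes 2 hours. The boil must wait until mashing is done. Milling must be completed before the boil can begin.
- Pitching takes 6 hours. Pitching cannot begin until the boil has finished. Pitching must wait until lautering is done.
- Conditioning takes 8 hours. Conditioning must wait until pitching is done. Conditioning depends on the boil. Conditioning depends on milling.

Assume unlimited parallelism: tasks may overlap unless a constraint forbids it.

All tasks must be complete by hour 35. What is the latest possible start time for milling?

8

Nothing follows conditioning; the deadline of hour 35 is its only limit. It must start by 35 − 8 = hour 27.
Pitching must finish before conditioning (must start by hour 27). With a 6-hour duration, pitching must start by 27 − 6 = hour 21.
The boil has several dependents: pitching (must start by hour 21); conditioning (must start by hour 27). The earliest of those limits is hour 21, so the boil must start by 21 − 2 = hour 19.
Since the boil (must start by hour 19) depends on it, mashing must finish by hour 19. Backing off its 6-hour duration gives a latest start of hour 13.
Since pitching (must start by hour 21) depends on it, lautering must finish by hour 21. Backing off its 3-hour duration gives a latest start of hour 18.
For milling: mashing (must start by hour 13); lautering (must start by hour 18, minus 1-hour gap → hour 17); the boil (must start by hour 19); conditioning (must start by hour 27). The most restrictive is hour 13; with a 5-hour duration, milling must start by hour 8.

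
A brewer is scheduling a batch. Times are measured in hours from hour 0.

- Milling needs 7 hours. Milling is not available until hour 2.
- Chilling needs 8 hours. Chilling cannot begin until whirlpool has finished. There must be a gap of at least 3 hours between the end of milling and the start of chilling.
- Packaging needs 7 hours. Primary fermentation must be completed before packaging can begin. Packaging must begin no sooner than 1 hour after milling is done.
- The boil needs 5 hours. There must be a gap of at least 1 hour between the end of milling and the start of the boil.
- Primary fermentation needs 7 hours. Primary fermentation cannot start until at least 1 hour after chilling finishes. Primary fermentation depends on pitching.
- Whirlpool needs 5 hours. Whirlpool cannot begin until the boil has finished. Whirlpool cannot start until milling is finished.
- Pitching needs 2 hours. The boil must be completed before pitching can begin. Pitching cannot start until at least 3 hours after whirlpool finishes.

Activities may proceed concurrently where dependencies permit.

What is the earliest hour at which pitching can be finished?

Milling cannot begin until its own release at hour 2. It runs from hour 2 to 2 + 7 = hour 9.
The boil cannot begin until milling (finishes hour 9, plus 1-hour gap → hour 10). It runs from hour 10 to 10 + 5 = hour 15.
For whirlpool: the boil (finishes hour 15); milling (finishes hour 9). Taking the maximum gives a start of hour 15, and it finishes at 15 + 5 = hour 20.
Pitching has to wait for the boil (finishes hour 15); whirlpool (finishes hour 20, plus 3-hour gap → hour 23). The latest of these is hour 23, so pitching runs hour 23 to 23 + 2 = hour 25.

25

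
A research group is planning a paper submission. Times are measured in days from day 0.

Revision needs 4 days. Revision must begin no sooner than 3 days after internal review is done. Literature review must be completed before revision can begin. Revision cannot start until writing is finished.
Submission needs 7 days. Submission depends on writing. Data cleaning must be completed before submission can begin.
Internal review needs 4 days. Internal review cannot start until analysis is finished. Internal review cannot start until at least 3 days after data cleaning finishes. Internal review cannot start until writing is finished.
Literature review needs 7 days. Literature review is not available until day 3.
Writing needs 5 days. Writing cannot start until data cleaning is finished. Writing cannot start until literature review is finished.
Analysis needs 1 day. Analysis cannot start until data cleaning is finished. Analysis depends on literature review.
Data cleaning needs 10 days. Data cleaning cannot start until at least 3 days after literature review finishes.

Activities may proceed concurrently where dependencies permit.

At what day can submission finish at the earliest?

After its own release at day 3, literature review can start at day 3 and finishes at day 10.
Data cleaning cannot begin until literature review (finishes day 10, plus 3-day gap → day 13). It runs from day 13 to 13 + 10 = day 23.
Writing needs all of data cleaning (finishes day 23); literature review (finishes day 10). That puts its earliest start at day 23; it finishes at 23 + 5 = day 28.
Submission has to wait for writing (finishes day 28); data cleaning (finishes day 23). The latest of these is day 28, so submission runs day 28 to 28 + 7 = day 35.

35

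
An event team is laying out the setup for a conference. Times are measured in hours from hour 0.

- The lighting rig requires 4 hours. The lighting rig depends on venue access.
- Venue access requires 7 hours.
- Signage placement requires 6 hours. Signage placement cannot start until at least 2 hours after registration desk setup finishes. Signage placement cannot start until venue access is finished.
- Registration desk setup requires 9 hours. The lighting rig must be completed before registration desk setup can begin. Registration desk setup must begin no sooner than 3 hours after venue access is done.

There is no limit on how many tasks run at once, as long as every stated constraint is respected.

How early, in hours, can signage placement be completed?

Venue access can start immediately at hour 0; it finishes at hour 7.
The lighting rig cannot begin until venue access (finishes hour 7). It runs from hour 7 to 7 + 4 = hour 11.
Registration desk setup needs all of the lighting rig (finishes hour 11); venue access (finishes hour 7, plus 3-hour gap → hour 10). That puts its earliest start at hour 11; it finishes at 11 + 9 = hour 20.
For signage placement: registration desk setup (finishes hour 20, plus 2-hour gap → hour 22); venue access (finishes hour 7). Taking the maximum gives a start of hour 22, and it finishes at 22 + 6 = hour 28.

28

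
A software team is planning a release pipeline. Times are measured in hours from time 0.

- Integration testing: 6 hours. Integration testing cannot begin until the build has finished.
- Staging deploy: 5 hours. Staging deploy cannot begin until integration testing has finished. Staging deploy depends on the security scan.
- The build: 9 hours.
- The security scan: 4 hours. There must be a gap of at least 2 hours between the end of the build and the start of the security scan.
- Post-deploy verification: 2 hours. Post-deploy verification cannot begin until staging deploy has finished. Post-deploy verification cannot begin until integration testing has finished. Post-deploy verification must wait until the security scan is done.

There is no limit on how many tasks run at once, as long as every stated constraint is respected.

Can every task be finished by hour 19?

The build can start immediately at hour 0; it finishes at hour 9.
The security scan waits on the build (finishes hour 9, plus 2-hour gap → hour 11), so it starts at hour 11 and finishes at 11 + 4 = hour 15.
After the build (finishes hour 9), integration testing can start at hour 9 and finishes at hour 15.
For staging deploy: integration testing (finishes hour 15); the security scan (finishes hour 15). Taking the maximum gives a start of hour 15, and it finishes at 15 + 5 = hour 20.
Post-deploy verification needs all of staging deploy (finishes hour 20); integration testing (finishes hour 15); the security scan (finishes hour 15). That puts its earliest start at hour 20; it finishes at 20 + 2 = hour 22.
The earliest everything can be done is hour 22, which is after the deadline of 19, so it is not possible.

No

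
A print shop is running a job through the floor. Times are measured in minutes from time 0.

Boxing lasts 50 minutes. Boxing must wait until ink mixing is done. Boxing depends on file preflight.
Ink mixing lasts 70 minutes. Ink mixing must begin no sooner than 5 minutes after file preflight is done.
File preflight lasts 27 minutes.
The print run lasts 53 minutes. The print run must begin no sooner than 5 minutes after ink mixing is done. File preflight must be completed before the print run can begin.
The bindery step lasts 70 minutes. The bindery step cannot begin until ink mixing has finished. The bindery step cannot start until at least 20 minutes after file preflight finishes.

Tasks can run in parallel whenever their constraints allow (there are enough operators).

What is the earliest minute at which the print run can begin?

File preflight has no prerequisites, so it starts at minute 0 and finishes at minute 27.
Ink mixing cannot begin until file preflight (finishes minute 27, plus 5-minute gap → minute 32). It runs from minute 32 to 32 + 70 = minute 102.
The print run waits on ink mixing (finishes minute 102, plus 5-minute gap → minute 107); file preflight (finishes minute 27). The latest of these is minute 107, which is the earliest the print run can start.

107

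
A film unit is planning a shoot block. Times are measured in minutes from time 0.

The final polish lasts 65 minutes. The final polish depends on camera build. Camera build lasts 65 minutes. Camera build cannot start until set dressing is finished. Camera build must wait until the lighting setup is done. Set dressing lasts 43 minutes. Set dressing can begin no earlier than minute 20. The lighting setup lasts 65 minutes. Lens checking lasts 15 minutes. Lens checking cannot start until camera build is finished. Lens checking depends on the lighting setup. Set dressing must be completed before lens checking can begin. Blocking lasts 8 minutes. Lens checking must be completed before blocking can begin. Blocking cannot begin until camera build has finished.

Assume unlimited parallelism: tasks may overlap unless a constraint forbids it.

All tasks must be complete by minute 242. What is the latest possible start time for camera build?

To finish by minute 242, blocking (duration 8) must start no later than minute 234.
Lens checking must finish before blocking (must start by minute 234). With a 15-minute duration, lens checking must start by 234 − 15 = minute 219.
To finish by minute 242, the final polish (duration 65) must start no later than minute 177.
Camera build must finish in time for lens checking (must start by minute 219); blocking (must start by minute 234); the final polish (must start by minute 177). The tightest is minute 177, so camera build must start by 177 − 65 = minute 112.

112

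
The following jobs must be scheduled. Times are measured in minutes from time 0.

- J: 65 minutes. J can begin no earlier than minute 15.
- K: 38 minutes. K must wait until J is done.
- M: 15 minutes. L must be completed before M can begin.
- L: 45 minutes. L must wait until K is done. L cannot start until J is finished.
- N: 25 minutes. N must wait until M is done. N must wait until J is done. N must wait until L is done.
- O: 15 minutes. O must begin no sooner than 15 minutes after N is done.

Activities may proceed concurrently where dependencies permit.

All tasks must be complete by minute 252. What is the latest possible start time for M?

O has no dependents, so it just needs to finish by minute 252. Starting by 252 − 15 = minute 237 achieves that.
N has to be done before O (must start by minute 237, minus 15-minute gap → minute 222). That means finishing by minute 222, i.e. starting by 222 − 25 = minute 197.
M has to be done before N (must start by minute 197). That means finishing by minute 197, i.e. starting by 197 − 15 = minute 182.

182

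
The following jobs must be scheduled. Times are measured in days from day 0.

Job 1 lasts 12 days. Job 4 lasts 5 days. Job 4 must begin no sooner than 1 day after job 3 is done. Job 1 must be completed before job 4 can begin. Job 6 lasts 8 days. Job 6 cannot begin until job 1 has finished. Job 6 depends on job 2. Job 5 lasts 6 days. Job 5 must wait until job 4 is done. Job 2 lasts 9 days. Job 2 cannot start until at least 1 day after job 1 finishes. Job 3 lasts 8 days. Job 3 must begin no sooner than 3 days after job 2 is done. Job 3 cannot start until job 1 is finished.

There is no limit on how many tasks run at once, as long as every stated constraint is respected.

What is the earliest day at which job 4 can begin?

Job 1 has no prerequisites, so it starts at day 0 and finishes at day 12.
After job 1 (finishes day 12, plus 1-day gap → day 13), job 2 can start at day 13 and finishes at day 22.
Job 3 needs all of job 2 (finishes day 22, plus 3-day gap → day 25); job 1 (finishes day 12). That puts its earliest start at day 25; it finishes at 25 + 8 = day 33.
Job 4 waits on job 3 (finishes day 33, plus 1-day gap → day 34); job 1 (finishes day 12). The latest of these is day 34, which is the earliest job 4 can start.

34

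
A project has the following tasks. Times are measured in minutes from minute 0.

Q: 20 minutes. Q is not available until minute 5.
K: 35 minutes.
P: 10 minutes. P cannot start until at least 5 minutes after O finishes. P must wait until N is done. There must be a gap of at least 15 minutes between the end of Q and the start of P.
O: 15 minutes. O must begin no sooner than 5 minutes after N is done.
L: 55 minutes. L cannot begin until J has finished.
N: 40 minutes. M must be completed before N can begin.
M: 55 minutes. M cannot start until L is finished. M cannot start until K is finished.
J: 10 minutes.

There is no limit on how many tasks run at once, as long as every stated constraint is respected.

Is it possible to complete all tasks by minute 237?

Q cannot begin until its own release at minute 5. It runs from minute 5 to 5 + 20 = minute 25.
Nothing blocks K, so it runs from minute 0 to minute 35.
J can start immediately at minute 0; it finishes at minute 10.
After J (finishes minute 10), L can start at minute 10 and finishes at minute 65.
For M: L (finishes minute 65); K (finishes minute 35). Taking the maximum gives a start of minute 65, and it finishes at 65 + 55 = minute 120.
After M (finishes minute 120), N can start at minute 120 and finishes at minute 160.
After N (finishes minute 160, plus 5-minute gap → minute 165), O can start at minute 165 and finishes at minute 180.
For P: O (finishes minute 180, plus 5-minute gap → minute 185); N (finishes minute 160); Q (finishes minute 25, plus 15-minute gap → minute 40). Taking the maximum gives a start of minute 185, and it finishes at 185 + 10 = minute 195.
Every task is finished by minute 195, which is no later than the deadline of 237, so the schedule is feasible.

Yes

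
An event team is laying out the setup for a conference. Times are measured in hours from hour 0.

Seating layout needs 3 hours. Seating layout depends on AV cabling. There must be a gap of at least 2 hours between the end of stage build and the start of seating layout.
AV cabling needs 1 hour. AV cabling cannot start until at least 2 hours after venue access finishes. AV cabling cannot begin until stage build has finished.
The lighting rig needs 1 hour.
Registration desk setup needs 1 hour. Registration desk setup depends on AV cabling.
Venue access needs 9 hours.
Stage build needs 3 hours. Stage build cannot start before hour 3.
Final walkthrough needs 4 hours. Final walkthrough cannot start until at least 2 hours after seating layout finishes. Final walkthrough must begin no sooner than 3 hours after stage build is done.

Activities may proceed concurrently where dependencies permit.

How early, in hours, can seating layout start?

After its own release at hour 3, stage build can start at hour 3 and finishes at hour 6.
Venue access can start immediately at hour 0; it finishes at hour 9.
For AV cabling: venue access (finishes hour 9, plus 2-hour gap → hour 11); stage build (finishes hour 6). Taking the maximum gives a start of hour 11, and it finishes at 11 + 1 = hour 12.
Seating layout waits on AV cabling (finishes hour 12); stage build (finishes hour 6, plus 2-hour gap → hour 8). The latest of these is hour 12, which is the earliest seating layout can start.

12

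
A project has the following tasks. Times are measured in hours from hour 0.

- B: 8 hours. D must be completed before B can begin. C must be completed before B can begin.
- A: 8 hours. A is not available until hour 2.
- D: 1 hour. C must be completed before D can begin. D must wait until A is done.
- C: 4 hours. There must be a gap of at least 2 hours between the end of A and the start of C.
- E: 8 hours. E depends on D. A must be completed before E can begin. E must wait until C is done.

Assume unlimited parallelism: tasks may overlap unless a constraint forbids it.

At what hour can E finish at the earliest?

25

After its own release at hour 2, A can start at hour 2 and finishes at hour 10.
C waits on A (finishes hour 10, plus 2-hour gap → hour 12), so it starts at hour 12 and finishes at 12 + 4 = hour 16.
D has to wait for C (finishes hour 16); A (finishes hour 10). The latest of these is hour 16, so D runs hour 16 to 16 + 1 = hour 17.
E needs all of D (finishes hour 17); A (finishes hour 10); C (finishes hour 16). That puts its earliest start at hour 17; it finishes at 17 + 8 = hour 25.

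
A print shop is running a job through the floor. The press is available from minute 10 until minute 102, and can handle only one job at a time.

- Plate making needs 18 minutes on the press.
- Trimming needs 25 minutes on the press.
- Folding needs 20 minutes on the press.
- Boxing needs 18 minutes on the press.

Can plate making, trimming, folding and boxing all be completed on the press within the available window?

The press window is 102 − 10 = 92 minutes.
Running back to back, the jobs need 18 + 25 + 20 + 18 = 81 minutes on the press.
Since 81 ≤ 92, they fit within the window.

Yes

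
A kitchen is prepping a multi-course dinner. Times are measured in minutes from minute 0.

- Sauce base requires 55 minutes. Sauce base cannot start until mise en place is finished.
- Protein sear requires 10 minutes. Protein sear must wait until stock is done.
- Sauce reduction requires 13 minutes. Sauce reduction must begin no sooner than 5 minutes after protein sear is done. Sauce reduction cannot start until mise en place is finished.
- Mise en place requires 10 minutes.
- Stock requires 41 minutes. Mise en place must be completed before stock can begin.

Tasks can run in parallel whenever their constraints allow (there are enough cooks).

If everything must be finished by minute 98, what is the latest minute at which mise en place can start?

19

To finish by minute 98, sauce reduction (duration 13) must start no later than minute 85.
Protein sear feeds into sauce reduction (must start by minute 85, minus 5-minute gap → minute 80); so protein sear must finish by minute 80 and therefore start by minute 70.
Since protein sear (must start by minute 70) depends on it, stock must finish by minute 70. Backing off its 41-minute duration gives a latest start of minute 29.
Nothing follows sauce base; the deadline of minute 98 is its only limit. It must start by 98 − 55 = minute 43.
Mise en place must finish in time for stock (must start by minute 29); sauce base (must start by minute 43); sauce reduction (must start by minute 85). The tightest is minute 29, so mise en place must start by 29 − 10 = minute 19.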